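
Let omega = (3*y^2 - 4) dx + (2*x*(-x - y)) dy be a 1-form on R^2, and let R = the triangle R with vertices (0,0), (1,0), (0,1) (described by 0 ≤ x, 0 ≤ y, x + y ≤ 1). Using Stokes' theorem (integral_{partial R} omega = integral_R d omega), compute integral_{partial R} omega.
integral_(partial R) omega = -2

Stokes: integral_partial_R omega = integral_R d omega with d omega = (∂Q/∂x - ∂P/∂y) dx ∧ dy.
  ∂Q/∂x = -4*x - 2*y
  ∂P/∂y = 6*y
  integrand = ∂Q/∂x - ∂P/∂y = -4*x - 8*y.
Integrating over R: integral_0^1 integral_0^{1-x} (-4*x - 8*y) dy dx = -2.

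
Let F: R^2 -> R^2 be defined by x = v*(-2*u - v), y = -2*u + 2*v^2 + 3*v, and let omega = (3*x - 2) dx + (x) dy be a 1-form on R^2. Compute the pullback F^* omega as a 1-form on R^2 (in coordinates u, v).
F^* omega = (2*v*(6*u*v + 2*u + 3*v^2 + v + 2)) du + (12*u^2*v + 10*u*v^2 - 6*u*v + 4*u + 2*v^3 - 3*v^2 + 4*v) dv

Using F^*(f dg) = (f ∘ F) d(g ∘ F), substitute each coordinate x_i by F_i(u, v) in f_i, and replace dx_i by d F_i = (∂F_i/∂u) du + (∂F_i/∂v) dv.
  For the x component: f_1(F) = -6*u*v - 3*v^2 - 2; d F_1 = (-2*v) du + (-2*u - 2*v) dv
  For the y component: f_2(F) = v*(-2*u - v); d F_2 = (-2) du + (4*v + 3) dv
Combining and collecting du, dv coefficients:
  coeff of du: 2*v*(6*u*v + 2*u + 3*v^2 + v + 2)
  coeff of dv: 12*u^2*v + 10*u*v^2 - 6*u*v + 4*u + 2*v^3 - 3*v^2 + 4*v
F^* omega = (2*v*(6*u*v + 2*u + 3*v^2 + v + 2)) du + (12*u^2*v + 10*u*v^2 - 6*u*v + 4*u + 2*v^3 - 3*v^2 + 4*v) dv.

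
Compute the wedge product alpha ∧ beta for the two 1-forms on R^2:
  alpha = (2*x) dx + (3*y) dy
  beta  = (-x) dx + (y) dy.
alpha ∧ beta = (5*x*y) dx ∧ dy

Distribute the wedge, using dx_i ∧ dx_j = -dx_j ∧ dx_i and dx_i ∧ dx_i = 0. For each pair (i, j) with i < j, the coefficient of dx_i ∧ dx_j in alpha ∧ beta is (alpha_i * beta_j - alpha_j * beta_i). Collecting: alpha ∧ beta = (5*x*y) dx ∧ dy.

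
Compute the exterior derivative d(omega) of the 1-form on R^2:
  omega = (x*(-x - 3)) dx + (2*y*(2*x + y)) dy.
d(omega) = (4*y) dx ∧ dy

For a 1-form omega = sum_i f_i dx_i, the exterior derivative is
  d(omega) = sum_{i < j} (∂f_j/∂x_i - ∂f_i/∂x_j) dx_i ∧ dx_j.
  coefficient of dx ∧ dy: ∂f_2/∂x - ∂f_1/∂y = ∂(2*y*(2*x + y))/∂x - ∂(x*(-x - 3))/∂y = 4*y
Assembling: d(omega) = (4*y) dx ∧ dy.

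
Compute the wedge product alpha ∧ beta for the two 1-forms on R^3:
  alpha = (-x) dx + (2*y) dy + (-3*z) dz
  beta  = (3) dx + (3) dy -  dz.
alpha ∧ beta = (-3*x - 6*y) dx ∧ dy + (x + 9*z) dx ∧ dz + (-2*y + 9*z) dy ∧ dz

Distribute the wedge, using dx_i ∧ dx_j = -dx_j ∧ dx_i and dx_i ∧ dx_i = 0. For each pair (i, j) with i < j, the coefficient of dx_i ∧ dx_j in alpha ∧ beta is (alpha_i * beta_j - alpha_j * beta_i). Collecting: alpha ∧ beta = (-3*x - 6*y) dx ∧ dy + (x + 9*z) dx ∧ dz + (-2*y + 9*z) dy ∧ dz.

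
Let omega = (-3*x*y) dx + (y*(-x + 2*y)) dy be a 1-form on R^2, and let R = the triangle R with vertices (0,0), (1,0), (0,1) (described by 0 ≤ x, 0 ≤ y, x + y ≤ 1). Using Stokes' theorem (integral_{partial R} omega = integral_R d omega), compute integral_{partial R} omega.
integral_(partial R) omega = 1/3

Stokes: integral_partial_R omega = integral_R d omega with d omega = (∂Q/∂x - ∂P/∂y) dx ∧ dy.
  ∂Q/∂x = -y
  ∂P/∂y = -3*x
  integrand = ∂Q/∂x - ∂P/∂y = 3*x - y.
Integrating over R: integral_0^1 integral_0^{1-x} (3*x - y) dy dx = 1/3.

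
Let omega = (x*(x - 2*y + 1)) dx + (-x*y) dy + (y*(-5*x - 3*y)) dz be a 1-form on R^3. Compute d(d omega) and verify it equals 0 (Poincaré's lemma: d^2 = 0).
d(d omega) = 0

Step 1: d omega = sum_{i<j} (∂f_j/∂x_i - ∂f_i/∂x_j) dx_i ∧ dx_j:
  coeff of dx ∧ dy: 2*x - y
  coeff of dx ∧ dz: -5*y
  coeff of dy ∧ dz: -5*x - 6*y
Step 2: Apply d again to each 2-form coefficient. The only possible 3-form in R^3 is dx ∧ dy ∧ dz, with coefficient
  ∂(coeff of dy∧dz)/∂x - ∂(coeff of dx∧dz)/∂y + ∂(coeff of dx∧dy)/∂z
  = ∂/∂x (-5*x - 6*y) - ∂/∂y (-5*y) + ∂/∂z (2*x - y).
Each of these terms simplifies to sums of mixed partials that cancel in pairs. The result is 0 (by equality of mixed partials for smooth functions — Schwarz / Clairaut).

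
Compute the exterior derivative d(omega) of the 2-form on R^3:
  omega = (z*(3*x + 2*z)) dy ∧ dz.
d(omega) = (3*z) dx ∧ dy ∧ dz

For a 2-form omega = sum_{i<j} g_{ij} dx_i ∧ dx_j, the exterior derivative is
  d(omega) = sum_{i<j} d(g_{ij}) ∧ dx_i ∧ dx_j = sum_{i<j, k} (∂g_{ij}/∂x_k) dx_k ∧ dx_i ∧ dx_j.
Expand each term, using dx_k ∧ dx_i ∧ dx_j = sgn(permutation) dx_{(a)} ∧ dx_{(b)} ∧ dx_{(c)} with (a < b < c) sorted:
  d(z*(3*x + 2*z)) includes (∂/∂x)(z*(3*x + 2*z)) dx = (3*z) dx, which multiplied by dy ∧ dz gives (3*z) dx ∧ dy ∧ dz
Collecting like 3-forms: d(omega) = (3*z) dx ∧ dy ∧ dz.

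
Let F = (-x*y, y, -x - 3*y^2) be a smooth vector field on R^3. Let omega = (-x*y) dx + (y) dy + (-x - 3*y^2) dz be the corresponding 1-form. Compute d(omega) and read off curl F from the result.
d(omega) = (-6*y) dy ∧ dz + (1) dz ∧ dx + (x) dx ∧ dy; curl F = (-6*y, 1, x)

d omega = sum_{i<j} (∂f_j/∂x_i - ∂f_i/∂x_j) dx_i ∧ dx_j. Under the identification (dy ∧ dz, dz ∧ dx, dx ∧ dy) ↔ (e_x, e_y, e_z), the coefficients are exactly the components of curl F. Compute:
  ∂R/∂y - ∂Q/∂z = (-6*y) - (0) = -6*y
  ∂P/∂z - ∂R/∂x = (0) - (-1) = 1
  ∂Q/∂x - ∂P/∂y = (0) - (-x) = x.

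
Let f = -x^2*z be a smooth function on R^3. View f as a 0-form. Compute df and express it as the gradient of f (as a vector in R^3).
df = (-2*x*z) dx + (0) dy + (-x^2) dz; grad f = (-2*x*z, 0, -x^2)

For a 0-form f, d f = (∂f/∂x) dx + (∂f/∂y) dy + (∂f/∂z) dz. The components of the vector representation are exactly the entries of grad f in Cartesian coordinates:
  ∂f/∂x = -2*x*z
  ∂f/∂y = 0
  ∂f/∂z = -x^2.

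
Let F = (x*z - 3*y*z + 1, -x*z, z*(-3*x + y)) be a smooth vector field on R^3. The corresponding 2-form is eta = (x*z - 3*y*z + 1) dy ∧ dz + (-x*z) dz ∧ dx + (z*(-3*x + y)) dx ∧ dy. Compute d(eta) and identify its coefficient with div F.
d(eta) = (-3*x + y + z) dx ∧ dy ∧ dz; div F = -3*x + y + z

For a 2-form in R^3 of the form above, applying d gives a 3-form with coefficient ∂P/∂x + ∂Q/∂y + ∂R/∂z:
  ∂P/∂x = z
  ∂Q/∂y = 0
  ∂R/∂z = -3*x + y
Sum = -3*x + y + z, which is exactly div F.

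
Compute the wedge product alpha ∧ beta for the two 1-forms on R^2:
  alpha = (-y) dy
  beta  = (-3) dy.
alpha ∧ beta = 0

Distribute the wedge, using dx_i ∧ dx_j = -dx_j ∧ dx_i and dx_i ∧ dx_i = 0. For each pair (i, j) with i < j, the coefficient of dx_i ∧ dx_j in alpha ∧ beta is (alpha_i * beta_j - alpha_j * beta_i). Collecting: alpha ∧ beta = 0.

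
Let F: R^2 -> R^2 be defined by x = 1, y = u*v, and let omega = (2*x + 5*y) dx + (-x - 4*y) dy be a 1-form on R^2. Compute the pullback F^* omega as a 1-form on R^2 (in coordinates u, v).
F^* omega = (v*(-4*u*v - 1)) du + (u*(-4*u*v - 1)) dv

Using F^*(f dg) = (f ∘ F) d(g ∘ F), substitute each coordinate x_i by F_i(u, v) in f_i, and replace dx_i by d F_i = (∂F_i/∂u) du + (∂F_i/∂v) dv.
  For the x component: f_1(F) = 5*u*v + 2; d F_1 = (0) du + (0) dv
  For the y component: f_2(F) = -4*u*v - 1; d F_2 = (v) du + (u) dv
Combining and collecting du, dv coefficients:
  coeff of du: v*(-4*u*v - 1)
  coeff of dv: u*(-4*u*v - 1)
F^* omega = (v*(-4*u*v - 1)) du + (u*(-4*u*v - 1)) dv.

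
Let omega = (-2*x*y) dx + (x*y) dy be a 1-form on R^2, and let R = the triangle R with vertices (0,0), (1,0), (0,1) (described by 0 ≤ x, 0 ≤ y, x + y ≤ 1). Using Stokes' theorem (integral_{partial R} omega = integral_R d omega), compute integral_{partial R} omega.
integral_(partial R) omega = 1/2

Stokes: integral_partial_R omega = integral_R d omega with d omega = (∂Q/∂x - ∂P/∂y) dx ∧ dy.
  ∂Q/∂x = y
  ∂P/∂y = -2*x
  integrand = ∂Q/∂x - ∂P/∂y = 2*x + y.
Integrating over R: integral_0^1 integral_0^{1-x} (2*x + y) dy dx = 1/2.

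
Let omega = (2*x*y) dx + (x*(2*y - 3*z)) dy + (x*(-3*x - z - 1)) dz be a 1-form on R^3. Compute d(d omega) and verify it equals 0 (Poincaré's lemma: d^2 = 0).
d(d omega) = 0

Step 1: d omega = sum_{i<j} (∂f_j/∂x_i - ∂f_i/∂x_j) dx_i ∧ dx_j:
  coeff of dx ∧ dy: -2*x + 2*y - 3*z
  coeff of dx ∧ dz: -6*x - z - 1
  coeff of dy ∧ dz: 3*x
Step 2: Apply d again to each 2-form coefficient. The only possible 3-form in R^3 is dx ∧ dy ∧ dz, with coefficient
  ∂(coeff of dy∧dz)/∂x - ∂(coeff of dx∧dz)/∂y + ∂(coeff of dx∧dy)/∂z
  = ∂/∂x (3*x) - ∂/∂y (-6*x - z - 1) + ∂/∂z (-2*x + 2*y - 3*z).
Each of these terms simplifies to sums of mixed partials that cancel in pairs. The result is 0 (by equality of mixed partials for smooth functions — Schwarz / Clairaut).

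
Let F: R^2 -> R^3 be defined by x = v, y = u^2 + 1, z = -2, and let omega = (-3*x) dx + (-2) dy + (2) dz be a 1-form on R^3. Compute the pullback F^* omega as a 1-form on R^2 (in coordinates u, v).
F^* omega = (-4*u) du + (-3*v) dv

Using F^*(f dg) = (f ∘ F) d(g ∘ F), substitute each coordinate x_i by F_i(u, v) in f_i, and replace dx_i by d F_i = (∂F_i/∂u) du + (∂F_i/∂v) dv.
  For the x component: f_1(F) = -3*v; d F_1 = (0) du + (1) dv
  For the y component: f_2(F) = -2; d F_2 = (2*u) du + (0) dv
  For the z component: f_3(F) = 2; d F_3 = (0) du + (0) dv
Combining and collecting du, dv coefficients:
  coeff of du: -4*u
  coeff of dv: -3*v
F^* omega = (-4*u) du + (-3*v) dv.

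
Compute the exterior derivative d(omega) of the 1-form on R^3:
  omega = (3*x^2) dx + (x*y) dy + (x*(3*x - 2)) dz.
d(omega) = (y) dx ∧ dy + (6*x - 2) dx ∧ dz

For a 1-form omega = sum_i f_i dx_i, the exterior derivative is
  d(omega) = sum_{i < j} (∂f_j/∂x_i - ∂f_i/∂x_j) dx_i ∧ dx_j.
  coefficient of dx ∧ dy: ∂f_2/∂x - ∂f_1/∂y = ∂(x*y)/∂x - ∂(3*x^2)/∂y = y
  coefficient of dx ∧ dz: ∂f_3/∂x - ∂f_1/∂z = ∂(x*(3*x - 2))/∂x - ∂(3*x^2)/∂z = 6*x - 2
Assembling: d(omega) = (y) dx ∧ dy + (6*x - 2) dx ∧ dz.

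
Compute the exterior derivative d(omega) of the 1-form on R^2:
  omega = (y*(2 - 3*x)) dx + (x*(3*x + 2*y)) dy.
d(omega) = (9*x + 2*y - 2) dx ∧ dy

For a 1-form omega = sum_i f_i dx_i, the exterior derivative is
  d(omega) = sum_{i < j} (∂f_j/∂x_i - ∂f_i/∂x_j) dx_i ∧ dx_j.
  coefficient of dx ∧ dy: ∂f_2/∂x - ∂f_1/∂y = ∂(x*(3*x + 2*y))/∂x - ∂(y*(2 - 3*x))/∂y = 9*x + 2*y - 2
Assembling: d(omega) = (9*x + 2*y - 2) dx ∧ dy.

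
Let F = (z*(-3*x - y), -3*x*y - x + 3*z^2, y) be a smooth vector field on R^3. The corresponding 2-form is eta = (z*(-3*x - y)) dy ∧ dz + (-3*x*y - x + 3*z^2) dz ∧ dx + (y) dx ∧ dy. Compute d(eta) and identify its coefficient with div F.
d(eta) = (-3*x - 3*z) dx ∧ dy ∧ dz; div F = -3*x - 3*z

For a 2-form in R^3 of the form above, applying d gives a 3-form with coefficient ∂P/∂x + ∂Q/∂y + ∂R/∂z:
  ∂P/∂x = -3*z
  ∂Q/∂y = -3*x
  ∂R/∂z = 0
Sum = -3*x - 3*z, which is exactly div F.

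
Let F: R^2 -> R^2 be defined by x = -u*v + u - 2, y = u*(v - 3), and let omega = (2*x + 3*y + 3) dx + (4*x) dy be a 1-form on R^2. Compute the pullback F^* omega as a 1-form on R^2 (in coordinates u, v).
F^* omega = (-5*u*v^2 + 24*u*v - 19*u - 7*v + 23) du + (u*(-5*u*v + 11*u - 7)) dv

Using F^*(f dg) = (f ∘ F) d(g ∘ F), substitute each coordinate x_i by F_i(u, v) in f_i, and replace dx_i by d F_i = (∂F_i/∂u) du + (∂F_i/∂v) dv.
  For the x component: f_1(F) = u*v - 7*u - 1; d F_1 = (1 - v) du + (-u) dv
  For the y component: f_2(F) = -4*u*v + 4*u - 8; d F_2 = (v - 3) du + (u) dv
Combining and collecting du, dv coefficients:
  coeff of du: -5*u*v^2 + 24*u*v - 19*u - 7*v + 23
  coeff of dv: u*(-5*u*v + 11*u - 7)
F^* omega = (-5*u*v^2 + 24*u*v - 19*u - 7*v + 23) du + (u*(-5*u*v + 11*u - 7)) dv.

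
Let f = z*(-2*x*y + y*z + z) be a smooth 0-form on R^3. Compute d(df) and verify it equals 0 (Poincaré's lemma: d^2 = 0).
d(df) = 0

Step 1: df = sum_i (∂f/∂x_i) dx_i = (-2*y*z) dx + (z*(-2*x + z)) dy + (-2*x*y + 2*y*z + 2*z) dz.
Step 2: Apply d again. Using the 1-form formula, the coefficient of dx ∧ dy in d(df) is ∂^2 f/∂x ∂y - ∂^2 f/∂y ∂x = (-2*z) - (-2*z) = 0 (equality of mixed partials for smooth f).
Similarly for dx ∧ dz and dy ∧ dz — all coefficients vanish. So d(df) = 0.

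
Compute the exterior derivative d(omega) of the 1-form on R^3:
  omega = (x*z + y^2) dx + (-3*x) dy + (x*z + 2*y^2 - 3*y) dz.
d(omega) = (-2*y - 3) dx ∧ dy + (-x + z) dx ∧ dz + (4*y - 3) dy ∧ dz

For a 1-form omega = sum_i f_i dx_i, the exterior derivative is
  d(omega) = sum_{i < j} (∂f_j/∂x_i - ∂f_i/∂x_j) dx_i ∧ dx_j.
  coefficient of dx ∧ dy: ∂f_2/∂x - ∂f_1/∂y = ∂(-3*x)/∂x - ∂(x*z + y^2)/∂y = -2*y - 3
  coefficient of dx ∧ dz: ∂f_3/∂x - ∂f_1/∂z = ∂(x*z + 2*y^2 - 3*y)/∂x - ∂(x*z + y^2)/∂z = -x + z
  coefficient of dy ∧ dz: ∂f_3/∂y - ∂f_2/∂z = ∂(x*z + 2*y^2 - 3*y)/∂y - ∂(-3*x)/∂z = 4*y - 3
Assembling: d(omega) = (-2*y - 3) dx ∧ dy + (-x + z) dx ∧ dz + (4*y - 3) dy ∧ dz.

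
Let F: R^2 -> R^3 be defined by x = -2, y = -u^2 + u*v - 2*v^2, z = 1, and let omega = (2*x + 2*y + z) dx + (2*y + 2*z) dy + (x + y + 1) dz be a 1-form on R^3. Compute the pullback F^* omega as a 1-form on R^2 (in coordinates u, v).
F^* omega = (4*u^3 - 6*u^2*v + 10*u*v^2 - 4*u - 4*v^3 + 2*v) du + (-2*u^3 + 10*u^2*v - 12*u*v^2 + 2*u + 16*v^3 - 8*v) dv

Using F^*(f dg) = (f ∘ F) d(g ∘ F), substitute each coordinate x_i by F_i(u, v) in f_i, and replace dx_i by d F_i = (∂F_i/∂u) du + (∂F_i/∂v) dv.
  For the x component: f_1(F) = -2*u^2 + 2*u*v - 4*v^2 - 3; d F_1 = (0) du + (0) dv
  For the y component: f_2(F) = -2*u^2 + 2*u*v - 4*v^2 + 2; d F_2 = (-2*u + v) du + (u - 4*v) dv
  For the z component: f_3(F) = -u^2 + u*v - 2*v^2 - 1; d F_3 = (0) du + (0) dv
Combining and collecting du, dv coefficients:
  coeff of du: 4*u^3 - 6*u^2*v + 10*u*v^2 - 4*u - 4*v^3 + 2*v
  coeff of dv: -2*u^3 + 10*u^2*v - 12*u*v^2 + 2*u + 16*v^3 - 8*v
F^* omega = (4*u^3 - 6*u^2*v + 10*u*v^2 - 4*u - 4*v^3 + 2*v) du + (-2*u^3 + 10*u^2*v - 12*u*v^2 + 2*u + 16*v^3 - 8*v) dv.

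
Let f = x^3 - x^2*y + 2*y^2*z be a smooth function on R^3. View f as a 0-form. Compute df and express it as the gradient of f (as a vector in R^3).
df = (x*(3*x - 2*y)) dx + (-x^2 + 4*y*z) dy + (2*y^2) dz; grad f = (x*(3*x - 2*y), -x^2 + 4*y*z, 2*y^2)

For a 0-form f, d f = (∂f/∂x) dx + (∂f/∂y) dy + (∂f/∂z) dz. The components of the vector representation are exactly the entries of grad f in Cartesian coordinates:
  ∂f/∂x = x*(3*x - 2*y)
  ∂f/∂y = -x^2 + 4*y*z
  ∂f/∂z = 2*y^2.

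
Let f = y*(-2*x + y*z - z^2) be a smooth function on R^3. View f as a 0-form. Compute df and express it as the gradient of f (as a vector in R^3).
df = (-2*y) dx + (-2*x + 2*y*z - z^2) dy + (y*(y - 2*z)) dz; grad f = (-2*y, -2*x + 2*y*z - z^2, y*(y - 2*z))

For a 0-form f, d f = (∂f/∂x) dx + (∂f/∂y) dy + (∂f/∂z) dz. The components of the vector representation are exactly the entries of grad f in Cartesian coordinates:
  ∂f/∂x = -2*y
  ∂f/∂y = -2*x + 2*y*z - z^2
  ∂f/∂z = y*(y - 2*z).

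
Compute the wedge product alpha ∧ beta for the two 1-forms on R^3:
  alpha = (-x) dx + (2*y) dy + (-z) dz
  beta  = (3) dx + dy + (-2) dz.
alpha ∧ beta = (-x - 6*y) dx ∧ dy + (2*x + 3*z) dx ∧ dz + (-4*y + z) dy ∧ dz

Distribute the wedge, using dx_i ∧ dx_j = -dx_j ∧ dx_i and dx_i ∧ dx_i = 0. For each pair (i, j) with i < j, the coefficient of dx_i ∧ dx_j in alpha ∧ beta is (alpha_i * beta_j - alpha_j * beta_i). Collecting: alpha ∧ beta = (-x - 6*y) dx ∧ dy + (2*x + 3*z) dx ∧ dz + (-4*y + z) dy ∧ dz.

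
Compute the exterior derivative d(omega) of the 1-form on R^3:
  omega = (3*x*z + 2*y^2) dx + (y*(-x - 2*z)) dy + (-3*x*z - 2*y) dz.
d(omega) = (-5*y) dx ∧ dy + (-3*x - 3*z) dx ∧ dz + (2*y - 2) dy ∧ dz

For a 1-form omega = sum_i f_i dx_i, the exterior derivative is
  d(omega) = sum_{i < j} (∂f_j/∂x_i - ∂f_i/∂x_j) dx_i ∧ dx_j.
  coefficient of dx ∧ dy: ∂f_2/∂x - ∂f_1/∂y = ∂(y*(-x - 2*z))/∂x - ∂(3*x*z + 2*y^2)/∂y = -5*y
  coefficient of dx ∧ dz: ∂f_3/∂x - ∂f_1/∂z = ∂(-3*x*z - 2*y)/∂x - ∂(3*x*z + 2*y^2)/∂z = -3*x - 3*z
  coefficient of dy ∧ dz: ∂f_3/∂y - ∂f_2/∂z = ∂(-3*x*z - 2*y)/∂y - ∂(y*(-x - 2*z))/∂z = 2*y - 2
Assembling: d(omega) = (-5*y) dx ∧ dy + (-3*x - 3*z) dx ∧ dz + (2*y - 2) dy ∧ dz.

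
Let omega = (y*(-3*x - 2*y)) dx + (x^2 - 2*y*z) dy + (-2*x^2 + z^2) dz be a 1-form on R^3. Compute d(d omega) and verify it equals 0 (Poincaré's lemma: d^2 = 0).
d(d omega) = 0

Step 1: d omega = sum_{i<j} (∂f_j/∂x_i - ∂f_i/∂x_j) dx_i ∧ dx_j:
  coeff of dx ∧ dy: 5*x + 4*y
  coeff of dx ∧ dz: -4*x
  coeff of dy ∧ dz: 2*y
Step 2: Apply d again to each 2-form coefficient. The only possible 3-form in R^3 is dx ∧ dy ∧ dz, with coefficient
  ∂(coeff of dy∧dz)/∂x - ∂(coeff of dx∧dz)/∂y + ∂(coeff of dx∧dy)/∂z
  = ∂/∂x (2*y) - ∂/∂y (-4*x) + ∂/∂z (5*x + 4*y).
Each of these terms simplifies to sums of mixed partials that cancel in pairs. The result is 0 (by equality of mixed partials for smooth functions — Schwarz / Clairaut).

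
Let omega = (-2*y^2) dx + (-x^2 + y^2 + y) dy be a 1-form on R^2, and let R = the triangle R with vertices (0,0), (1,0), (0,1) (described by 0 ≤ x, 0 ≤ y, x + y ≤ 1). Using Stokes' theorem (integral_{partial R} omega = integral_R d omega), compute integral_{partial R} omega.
integral_(partial R) omega = 1/3

Stokes: integral_partial_R omega = integral_R d omega with d omega = (∂Q/∂x - ∂P/∂y) dx ∧ dy.
  ∂Q/∂x = -2*x
  ∂P/∂y = -4*y
  integrand = ∂Q/∂x - ∂P/∂y = -2*x + 4*y.
Integrating over R: integral_0^1 integral_0^{1-x} (-2*x + 4*y) dy dx = 1/3.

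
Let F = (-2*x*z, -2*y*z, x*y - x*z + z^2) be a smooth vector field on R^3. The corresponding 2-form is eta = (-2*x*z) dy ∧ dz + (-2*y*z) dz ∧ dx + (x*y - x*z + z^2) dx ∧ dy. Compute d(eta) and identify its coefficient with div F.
d(eta) = (-x - 2*z) dx ∧ dy ∧ dz; div F = -x - 2*z

For a 2-form in R^3 of the form above, applying d gives a 3-form with coefficient ∂P/∂x + ∂Q/∂y + ∂R/∂z:
  ∂P/∂x = -2*z
  ∂Q/∂y = -2*z
  ∂R/∂z = -x + 2*z
Sum = -x - 2*z, which is exactly div F.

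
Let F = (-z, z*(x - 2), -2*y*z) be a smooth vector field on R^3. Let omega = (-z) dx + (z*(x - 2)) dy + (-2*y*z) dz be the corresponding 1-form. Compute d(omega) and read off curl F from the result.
d(omega) = (-x - 2*z + 2) dy ∧ dz + (-1) dz ∧ dx + (z) dx ∧ dy; curl F = (-x - 2*z + 2, -1, z)

d omega = sum_{i<j} (∂f_j/∂x_i - ∂f_i/∂x_j) dx_i ∧ dx_j. Under the identification (dy ∧ dz, dz ∧ dx, dx ∧ dy) ↔ (e_x, e_y, e_z), the coefficients are exactly the components of curl F. Compute:
  ∂R/∂y - ∂Q/∂z = (-2*z) - (x - 2) = -x - 2*z + 2
  ∂P/∂z - ∂R/∂x = (-1) - (0) = -1
  ∂Q/∂x - ∂P/∂y = (z) - (0) = z.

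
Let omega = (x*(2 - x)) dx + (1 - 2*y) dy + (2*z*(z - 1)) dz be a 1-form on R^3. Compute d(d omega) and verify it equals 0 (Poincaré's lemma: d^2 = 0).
d(d omega) = 0

Step 1: d omega = sum_{i<j} (∂f_j/∂x_i - ∂f_i/∂x_j) dx_i ∧ dx_j:
  coeff of dx ∧ dy: 0
  coeff of dx ∧ dz: 0
  coeff of dy ∧ dz: 0
Step 2: Apply d again to each 2-form coefficient. The only possible 3-form in R^3 is dx ∧ dy ∧ dz, with coefficient
  ∂(coeff of dy∧dz)/∂x - ∂(coeff of dx∧dz)/∂y + ∂(coeff of dx∧dy)/∂z
  = ∂/∂x (0) - ∂/∂y (0) + ∂/∂z (0).
Each of these terms simplifies to sums of mixed partials that cancel in pairs. The result is 0 (by equality of mixed partials for smooth functions — Schwarz / Clairaut).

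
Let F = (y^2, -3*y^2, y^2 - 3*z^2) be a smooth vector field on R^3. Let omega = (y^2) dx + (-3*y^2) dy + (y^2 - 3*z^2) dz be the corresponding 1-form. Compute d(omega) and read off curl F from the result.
d(omega) = (2*y) dy ∧ dz + (0) dz ∧ dx + (-2*y) dx ∧ dy; curl F = (2*y, 0, -2*y)

d omega = sum_{i<j} (∂f_j/∂x_i - ∂f_i/∂x_j) dx_i ∧ dx_j. Under the identification (dy ∧ dz, dz ∧ dx, dx ∧ dy) ↔ (e_x, e_y, e_z), the coefficients are exactly the components of curl F. Compute:
  ∂R/∂y - ∂Q/∂z = (2*y) - (0) = 2*y
  ∂P/∂z - ∂R/∂x = (0) - (0) = 0
  ∂Q/∂x - ∂P/∂y = (0) - (2*y) = -2*y.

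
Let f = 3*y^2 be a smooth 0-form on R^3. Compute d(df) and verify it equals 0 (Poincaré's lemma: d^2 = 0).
d(df) = 0

Step 1: df = sum_i (∂f/∂x_i) dx_i = (0) dx + (6*y) dy + (0) dz.
Step 2: Apply d again. Using the 1-form formula, the coefficient of dx ∧ dy in d(df) is ∂^2 f/∂x ∂y - ∂^2 f/∂y ∂x = (0) - (0) = 0 (equality of mixed partials for smooth f).
Similarly for dx ∧ dz and dy ∧ dz — all coefficients vanish. So d(df) = 0.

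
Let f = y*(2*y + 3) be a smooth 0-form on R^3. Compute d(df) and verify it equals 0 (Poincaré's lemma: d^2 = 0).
d(df) = 0

Step 1: df = sum_i (∂f/∂x_i) dx_i = (0) dx + (4*y + 3) dy + (0) dz.
Step 2: Apply d again. Using the 1-form formula, the coefficient of dx ∧ dy in d(df) is ∂^2 f/∂x ∂y - ∂^2 f/∂y ∂x = (0) - (0) = 0 (equality of mixed partials for smooth f).
Similarly for dx ∧ dz and dy ∧ dz — all coefficients vanish. So d(df) = 0.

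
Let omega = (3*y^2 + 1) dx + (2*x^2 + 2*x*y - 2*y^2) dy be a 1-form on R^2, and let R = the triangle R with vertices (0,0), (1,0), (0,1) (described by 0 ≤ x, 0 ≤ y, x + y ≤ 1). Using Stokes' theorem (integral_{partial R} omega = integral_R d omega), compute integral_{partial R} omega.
integral_(partial R) omega = 0

Stokes: integral_partial_R omega = integral_R d omega with d omega = (∂Q/∂x - ∂P/∂y) dx ∧ dy.
  ∂Q/∂x = 4*x + 2*y
  ∂P/∂y = 6*y
  integrand = ∂Q/∂x - ∂P/∂y = 4*x - 4*y.
Integrating over R: integral_0^1 integral_0^{1-x} (4*x - 4*y) dy dx = 0.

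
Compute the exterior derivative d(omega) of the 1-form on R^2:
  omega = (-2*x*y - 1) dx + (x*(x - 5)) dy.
d(omega) = (4*x - 5) dx ∧ dy

For a 1-form omega = sum_i f_i dx_i, the exterior derivative is
  d(omega) = sum_{i < j} (∂f_j/∂x_i - ∂f_i/∂x_j) dx_i ∧ dx_j.
  coefficient of dx ∧ dy: ∂f_2/∂x - ∂f_1/∂y = ∂(x*(x - 5))/∂x - ∂(-2*x*y - 1)/∂y = 4*x - 5
Assembling: d(omega) = (4*x - 5) dx ∧ dy.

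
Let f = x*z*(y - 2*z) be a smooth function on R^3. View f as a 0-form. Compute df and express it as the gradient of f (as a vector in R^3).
df = (z*(y - 2*z)) dx + (x*z) dy + (x*(y - 4*z)) dz; grad f = (z*(y - 2*z), x*z, x*(y - 4*z))

For a 0-form f, d f = (∂f/∂x) dx + (∂f/∂y) dy + (∂f/∂z) dz. The components of the vector representation are exactly the entries of grad f in Cartesian coordinates:
  ∂f/∂x = z*(y - 2*z)
  ∂f/∂y = x*z
  ∂f/∂z = x*(y - 4*z).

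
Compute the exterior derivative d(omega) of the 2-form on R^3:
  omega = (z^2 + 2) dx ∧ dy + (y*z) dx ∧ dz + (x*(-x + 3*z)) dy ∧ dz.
d(omega) = (-2*x + 4*z) dx ∧ dy ∧ dz

For a 2-form omega = sum_{i<j} g_{ij} dx_i ∧ dx_j, the exterior derivative is
  d(omega) = sum_{i<j} d(g_{ij}) ∧ dx_i ∧ dx_j = sum_{i<j, k} (∂g_{ij}/∂x_k) dx_k ∧ dx_i ∧ dx_j.
Expand each term, using dx_k ∧ dx_i ∧ dx_j = sgn(permutation) dx_{(a)} ∧ dx_{(b)} ∧ dx_{(c)} with (a < b < c) sorted:
  d(z^2 + 2) includes (∂/∂z)(z^2 + 2) dz = (2*z) dz, which multiplied by dx ∧ dy gives (2*z) dx ∧ dy ∧ dz
  d(y*z) includes (∂/∂y)(y*z) dy = (z) dy, which multiplied by dx ∧ dz gives (-z) dx ∧ dy ∧ dz
  d(x*(-x + 3*z)) includes (∂/∂x)(x*(-x + 3*z)) dx = (-2*x + 3*z) dx, which multiplied by dy ∧ dz gives (-2*x + 3*z) dx ∧ dy ∧ dz
Collecting like 3-forms: d(omega) = (-2*x + 4*z) dx ∧ dy ∧ dz.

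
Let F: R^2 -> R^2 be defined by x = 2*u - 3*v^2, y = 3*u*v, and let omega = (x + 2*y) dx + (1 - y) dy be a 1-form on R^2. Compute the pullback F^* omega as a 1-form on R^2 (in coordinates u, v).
F^* omega = (-9*u*v^2 + 12*u*v + 4*u - 6*v^2 + 3*v) du + (-9*u^2*v - 36*u*v^2 - 12*u*v + 3*u + 18*v^3) dv

Using F^*(f dg) = (f ∘ F) d(g ∘ F), substitute each coordinate x_i by F_i(u, v) in f_i, and replace dx_i by d F_i = (∂F_i/∂u) du + (∂F_i/∂v) dv.
  For the x component: f_1(F) = 6*u*v + 2*u - 3*v^2; d F_1 = (2) du + (-6*v) dv
  For the y component: f_2(F) = -3*u*v + 1; d F_2 = (3*v) du + (3*u) dv
Combining and collecting du, dv coefficients:
  coeff of du: -9*u*v^2 + 12*u*v + 4*u - 6*v^2 + 3*v
  coeff of dv: -9*u^2*v - 36*u*v^2 - 12*u*v + 3*u + 18*v^3
F^* omega = (-9*u*v^2 + 12*u*v + 4*u - 6*v^2 + 3*v) du + (-9*u^2*v - 36*u*v^2 - 12*u*v + 3*u + 18*v^3) dv.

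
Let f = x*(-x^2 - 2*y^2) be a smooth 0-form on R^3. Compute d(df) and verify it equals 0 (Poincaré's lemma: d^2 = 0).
d(df) = 0

Step 1: df = sum_i (∂f/∂x_i) dx_i = (-3*x^2 - 2*y^2) dx + (-4*x*y) dy + (0) dz.
Step 2: Apply d again. Using the 1-form formula, the coefficient of dx ∧ dy in d(df) is ∂^2 f/∂x ∂y - ∂^2 f/∂y ∂x = (-4*y) - (-4*y) = 0 (equality of mixed partials for smooth f).
Similarly for dx ∧ dz and dy ∧ dz — all coefficients vanish. So d(df) = 0.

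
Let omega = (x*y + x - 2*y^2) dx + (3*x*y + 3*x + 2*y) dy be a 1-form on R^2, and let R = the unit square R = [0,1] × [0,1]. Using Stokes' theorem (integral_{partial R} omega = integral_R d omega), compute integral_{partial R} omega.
integral_(partial R) omega = 6

Stokes: integral_partial_R omega = integral_R d omega with d omega = (∂Q/∂x - ∂P/∂y) dx ∧ dy.
  ∂Q/∂x = 3*y + 3
  ∂P/∂y = x - 4*y
  integrand = ∂Q/∂x - ∂P/∂y = -x + 7*y + 3.
Integrating over R: integral_0^1 integral_0^1 (-x + 7*y + 3) dx dy = 6.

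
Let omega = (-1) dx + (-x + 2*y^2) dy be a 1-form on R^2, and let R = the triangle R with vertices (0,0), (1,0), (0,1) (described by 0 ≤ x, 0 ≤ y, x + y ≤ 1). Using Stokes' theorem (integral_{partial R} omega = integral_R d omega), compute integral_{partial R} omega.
integral_(partial R) omega = -1/2

Stokes: integral_partial_R omega = integral_R d omega with d omega = (∂Q/∂x - ∂P/∂y) dx ∧ dy.
  ∂Q/∂x = -1
  ∂P/∂y = 0
  integrand = ∂Q/∂x - ∂P/∂y = -1.
Integrating over R: integral_0^1 integral_0^{1-x} (-1) dy dx = -1/2.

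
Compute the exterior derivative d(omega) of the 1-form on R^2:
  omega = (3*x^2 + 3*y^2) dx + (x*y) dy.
d(omega) = (-5*y) dx ∧ dy

For a 1-form omega = sum_i f_i dx_i, the exterior derivative is
  d(omega) = sum_{i < j} (∂f_j/∂x_i - ∂f_i/∂x_j) dx_i ∧ dx_j.
  coefficient of dx ∧ dy: ∂f_2/∂x - ∂f_1/∂y = ∂(x*y)/∂x - ∂(3*x^2 + 3*y^2)/∂y = -5*y
Assembling: d(omega) = (-5*y) dx ∧ dy.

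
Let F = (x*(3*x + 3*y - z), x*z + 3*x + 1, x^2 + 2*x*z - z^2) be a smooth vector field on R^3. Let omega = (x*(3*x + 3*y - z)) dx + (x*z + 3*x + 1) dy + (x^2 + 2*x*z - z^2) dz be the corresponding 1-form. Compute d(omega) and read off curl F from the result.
d(omega) = (-x) dy ∧ dz + (-3*x - 2*z) dz ∧ dx + (-3*x + z + 3) dx ∧ dy; curl F = (-x, -3*x - 2*z, -3*x + z + 3)

d omega = sum_{i<j} (∂f_j/∂x_i - ∂f_i/∂x_j) dx_i ∧ dx_j. Under the identification (dy ∧ dz, dz ∧ dx, dx ∧ dy) ↔ (e_x, e_y, e_z), the coefficients are exactly the components of curl F. Compute:
  ∂R/∂y - ∂Q/∂z = (0) - (x) = -x
  ∂P/∂z - ∂R/∂x = (-x) - (2*x + 2*z) = -3*x - 2*z
  ∂Q/∂x - ∂P/∂y = (z + 3) - (3*x) = -3*x + z + 3.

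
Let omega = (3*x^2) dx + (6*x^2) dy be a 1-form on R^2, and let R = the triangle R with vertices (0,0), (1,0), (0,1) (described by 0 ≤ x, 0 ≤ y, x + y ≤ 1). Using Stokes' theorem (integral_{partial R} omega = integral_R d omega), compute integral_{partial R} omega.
integral_(partial R) omega = 2

Stokes: integral_partial_R omega = integral_R d omega with d omega = (∂Q/∂x - ∂P/∂y) dx ∧ dy.
  ∂Q/∂x = 12*x
  ∂P/∂y = 0
  integrand = ∂Q/∂x - ∂P/∂y = 12*x.
Integrating over R: integral_0^1 integral_0^{1-x} (12*x) dy dx = 2.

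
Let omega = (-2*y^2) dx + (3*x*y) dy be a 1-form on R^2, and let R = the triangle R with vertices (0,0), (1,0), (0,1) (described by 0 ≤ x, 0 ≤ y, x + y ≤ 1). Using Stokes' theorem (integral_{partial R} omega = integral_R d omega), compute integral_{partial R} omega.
integral_(partial R) omega = 7/6

Stokes: integral_partial_R omega = integral_R d omega with d omega = (∂Q/∂x - ∂P/∂y) dx ∧ dy.
  ∂Q/∂x = 3*y
  ∂P/∂y = -4*y
  integrand = ∂Q/∂x - ∂P/∂y = 7*y.
Integrating over R: integral_0^1 integral_0^{1-x} (7*y) dy dx = 7/6.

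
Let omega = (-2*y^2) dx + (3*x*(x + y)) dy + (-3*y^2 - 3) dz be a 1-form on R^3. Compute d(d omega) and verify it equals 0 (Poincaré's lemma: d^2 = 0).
d(d omega) = 0

Step 1: d omega = sum_{i<j} (∂f_j/∂x_i - ∂f_i/∂x_j) dx_i ∧ dx_j:
  coeff of dx ∧ dy: 6*x + 7*y
  coeff of dx ∧ dz: 0
  coeff of dy ∧ dz: -6*y
Step 2: Apply d again to each 2-form coefficient. The only possible 3-form in R^3 is dx ∧ dy ∧ dz, with coefficient
  ∂(coeff of dy∧dz)/∂x - ∂(coeff of dx∧dz)/∂y + ∂(coeff of dx∧dy)/∂z
  = ∂/∂x (-6*y) - ∂/∂y (0) + ∂/∂z (6*x + 7*y).
Each of these terms simplifies to sums of mixed partials that cancel in pairs. The result is 0 (by equality of mixed partials for smooth functions — Schwarz / Clairaut).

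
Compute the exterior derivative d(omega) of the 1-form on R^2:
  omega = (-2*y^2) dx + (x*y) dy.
d(omega) = (5*y) dx ∧ dy

For a 1-form omega = sum_i f_i dx_i, the exterior derivative is
  d(omega) = sum_{i < j} (∂f_j/∂x_i - ∂f_i/∂x_j) dx_i ∧ dx_j.
  coefficient of dx ∧ dy: ∂f_2/∂x - ∂f_1/∂y = ∂(x*y)/∂x - ∂(-2*y^2)/∂y = 5*y
Assembling: d(omega) = (5*y) dx ∧ dy.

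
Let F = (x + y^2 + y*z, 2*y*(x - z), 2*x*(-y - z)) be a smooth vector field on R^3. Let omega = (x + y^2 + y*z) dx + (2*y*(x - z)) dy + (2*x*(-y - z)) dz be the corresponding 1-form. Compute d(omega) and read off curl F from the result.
d(omega) = (-2*x + 2*y) dy ∧ dz + (3*y + 2*z) dz ∧ dx + (-z) dx ∧ dy; curl F = (-2*x + 2*y, 3*y + 2*z, -z)

d omega = sum_{i<j} (∂f_j/∂x_i - ∂f_i/∂x_j) dx_i ∧ dx_j. Under the identification (dy ∧ dz, dz ∧ dx, dx ∧ dy) ↔ (e_x, e_y, e_z), the coefficients are exactly the components of curl F. Compute:
  ∂R/∂y - ∂Q/∂z = (-2*x) - (-2*y) = -2*x + 2*y
  ∂P/∂z - ∂R/∂x = (y) - (-2*y - 2*z) = 3*y + 2*z
  ∂Q/∂x - ∂P/∂y = (2*y) - (2*y + z) = -z.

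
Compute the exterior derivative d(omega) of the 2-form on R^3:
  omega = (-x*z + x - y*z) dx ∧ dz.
d(omega) = (z) dx ∧ dy ∧ dz

For a 2-form omega = sum_{i<j} g_{ij} dx_i ∧ dx_j, the exterior derivative is
  d(omega) = sum_{i<j} d(g_{ij}) ∧ dx_i ∧ dx_j = sum_{i<j, k} (∂g_{ij}/∂x_k) dx_k ∧ dx_i ∧ dx_j.
Expand each term, using dx_k ∧ dx_i ∧ dx_j = sgn(permutation) dx_{(a)} ∧ dx_{(b)} ∧ dx_{(c)} with (a < b < c) sorted:
  d(-x*z + x - y*z) includes (∂/∂y)(-x*z + x - y*z) dy = (-z) dy, which multiplied by dx ∧ dz gives (z) dx ∧ dy ∧ dz
Collecting like 3-forms: d(omega) = (z) dx ∧ dy ∧ dz.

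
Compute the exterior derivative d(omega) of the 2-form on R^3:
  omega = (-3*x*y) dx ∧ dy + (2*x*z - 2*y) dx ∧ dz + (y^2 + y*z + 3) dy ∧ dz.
d(omega) = (2) dx ∧ dy ∧ dz

For a 2-form omega = sum_{i<j} g_{ij} dx_i ∧ dx_j, the exterior derivative is
  d(omega) = sum_{i<j} d(g_{ij}) ∧ dx_i ∧ dx_j = sum_{i<j, k} (∂g_{ij}/∂x_k) dx_k ∧ dx_i ∧ dx_j.
Expand each term, using dx_k ∧ dx_i ∧ dx_j = sgn(permutation) dx_{(a)} ∧ dx_{(b)} ∧ dx_{(c)} with (a < b < c) sorted:
  d(2*x*z - 2*y) includes (∂/∂y)(2*x*z - 2*y) dy = (-2) dy, which multiplied by dx ∧ dz gives (2) dx ∧ dy ∧ dz
Collecting like 3-forms: d(omega) = (2) dx ∧ dy ∧ dz.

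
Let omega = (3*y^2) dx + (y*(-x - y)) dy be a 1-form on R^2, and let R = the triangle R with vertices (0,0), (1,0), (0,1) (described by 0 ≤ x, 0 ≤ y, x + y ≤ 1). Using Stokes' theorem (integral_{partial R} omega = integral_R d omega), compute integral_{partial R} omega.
integral_(partial R) omega = -7/6

Stokes: integral_partial_R omega = integral_R d omega with d omega = (∂Q/∂x - ∂P/∂y) dx ∧ dy.
  ∂Q/∂x = -y
  ∂P/∂y = 6*y
  integrand = ∂Q/∂x - ∂P/∂y = -7*y.
Integrating over R: integral_0^1 integral_0^{1-x} (-7*y) dy dx = -7/6.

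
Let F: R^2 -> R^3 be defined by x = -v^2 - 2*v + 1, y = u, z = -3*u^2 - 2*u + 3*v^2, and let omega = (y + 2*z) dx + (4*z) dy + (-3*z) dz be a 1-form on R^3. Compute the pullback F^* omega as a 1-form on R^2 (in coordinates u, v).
F^* omega = (-54*u^3 - 66*u^2 + 54*u*v^2 - 20*u + 30*v^2) du + (66*u^2*v + 12*u^2 + 42*u*v + 6*u - 66*v^3 - 12*v^2) dv

Using F^*(f dg) = (f ∘ F) d(g ∘ F), substitute each coordinate x_i by F_i(u, v) in f_i, and replace dx_i by d F_i = (∂F_i/∂u) du + (∂F_i/∂v) dv.
  For the x component: f_1(F) = -6*u^2 - 3*u + 6*v^2; d F_1 = (0) du + (-2*v - 2) dv
  For the y component: f_2(F) = -12*u^2 - 8*u + 12*v^2; d F_2 = (1) du + (0) dv
  For the z component: f_3(F) = 9*u^2 + 6*u - 9*v^2; d F_3 = (-6*u - 2) du + (6*v) dv
Combining and collecting du, dv coefficients:
  coeff of du: -54*u^3 - 66*u^2 + 54*u*v^2 - 20*u + 30*v^2
  coeff of dv: 66*u^2*v + 12*u^2 + 42*u*v + 6*u - 66*v^3 - 12*v^2
F^* omega = (-54*u^3 - 66*u^2 + 54*u*v^2 - 20*u + 30*v^2) du + (66*u^2*v + 12*u^2 + 42*u*v + 6*u - 66*v^3 - 12*v^2) dv.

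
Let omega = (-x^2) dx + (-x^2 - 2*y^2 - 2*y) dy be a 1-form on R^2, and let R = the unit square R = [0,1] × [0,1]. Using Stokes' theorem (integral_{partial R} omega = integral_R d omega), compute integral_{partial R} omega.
integral_(partial R) omega = -1

Stokes: integral_partial_R omega = integral_R d omega with d omega = (∂Q/∂x - ∂P/∂y) dx ∧ dy.
  ∂Q/∂x = -2*x
  ∂P/∂y = 0
  integrand = ∂Q/∂x - ∂P/∂y = -2*x.
Integrating over R: integral_0^1 integral_0^1 (-2*x) dx dy = -1.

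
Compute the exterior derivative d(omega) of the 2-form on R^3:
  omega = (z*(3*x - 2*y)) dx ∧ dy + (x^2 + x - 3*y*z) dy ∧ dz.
d(omega) = (5*x - 2*y + 1) dx ∧ dy ∧ dz

For a 2-form omega = sum_{i<j} g_{ij} dx_i ∧ dx_j, the exterior derivative is
  d(omega) = sum_{i<j} d(g_{ij}) ∧ dx_i ∧ dx_j = sum_{i<j, k} (∂g_{ij}/∂x_k) dx_k ∧ dx_i ∧ dx_j.
Expand each term, using dx_k ∧ dx_i ∧ dx_j = sgn(permutation) dx_{(a)} ∧ dx_{(b)} ∧ dx_{(c)} with (a < b < c) sorted:
  d(z*(3*x - 2*y)) includes (∂/∂z)(z*(3*x - 2*y)) dz = (3*x - 2*y) dz, which multiplied by dx ∧ dy gives (3*x - 2*y) dx ∧ dy ∧ dz
  d(x^2 + x - 3*y*z) includes (∂/∂x)(x^2 + x - 3*y*z) dx = (2*x + 1) dx, which multiplied by dy ∧ dz gives (2*x + 1) dx ∧ dy ∧ dz
Collecting like 3-forms: d(omega) = (5*x - 2*y + 1) dx ∧ dy ∧ dz.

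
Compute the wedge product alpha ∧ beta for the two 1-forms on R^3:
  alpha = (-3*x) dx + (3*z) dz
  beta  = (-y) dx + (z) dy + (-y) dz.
alpha ∧ beta = (-3*x*z) dx ∧ dy + (3*y*(x + z)) dx ∧ dz + (-3*z^2) dy ∧ dz

Distribute the wedge, using dx_i ∧ dx_j = -dx_j ∧ dx_i and dx_i ∧ dx_i = 0. For each pair (i, j) with i < j, the coefficient of dx_i ∧ dx_j in alpha ∧ beta is (alpha_i * beta_j - alpha_j * beta_i). Collecting: alpha ∧ beta = (-3*x*z) dx ∧ dy + (3*y*(x + z)) dx ∧ dz + (-3*z^2) dy ∧ dz.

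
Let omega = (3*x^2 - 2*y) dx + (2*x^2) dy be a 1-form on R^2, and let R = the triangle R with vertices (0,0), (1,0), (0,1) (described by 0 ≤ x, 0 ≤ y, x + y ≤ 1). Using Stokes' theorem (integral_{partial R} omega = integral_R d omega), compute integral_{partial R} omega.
integral_(partial R) omega = 5/3

Stokes: integral_partial_R omega = integral_R d omega with d omega = (∂Q/∂x - ∂P/∂y) dx ∧ dy.
  ∂Q/∂x = 4*x
  ∂P/∂y = -2
  integrand = ∂Q/∂x - ∂P/∂y = 4*x + 2.
Integrating over R: integral_0^1 integral_0^{1-x} (4*x + 2) dy dx = 5/3.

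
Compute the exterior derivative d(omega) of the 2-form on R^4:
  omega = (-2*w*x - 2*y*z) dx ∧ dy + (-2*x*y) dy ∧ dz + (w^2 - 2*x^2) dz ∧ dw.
d(omega) = (-4*y) dx ∧ dy ∧ dz + (-2*x) dx ∧ dy ∧ dw + (-4*x) dx ∧ dz ∧ dw

For a 2-form omega = sum_{i<j} g_{ij} dx_i ∧ dx_j, the exterior derivative is
  d(omega) = sum_{i<j} d(g_{ij}) ∧ dx_i ∧ dx_j = sum_{i<j, k} (∂g_{ij}/∂x_k) dx_k ∧ dx_i ∧ dx_j.
Expand each term, using dx_k ∧ dx_i ∧ dx_j = sgn(permutation) dx_{(a)} ∧ dx_{(b)} ∧ dx_{(c)} with (a < b < c) sorted:
  d(-2*w*x - 2*y*z) includes (∂/∂z)(-2*w*x - 2*y*z) dz = (-2*y) dz, which multiplied by dx ∧ dy gives (-2*y) dx ∧ dy ∧ dz
  d(-2*w*x - 2*y*z) includes (∂/∂w)(-2*w*x - 2*y*z) dw = (-2*x) dw, which multiplied by dx ∧ dy gives (-2*x) dx ∧ dy ∧ dw
  d(-2*x*y) includes (∂/∂x)(-2*x*y) dx = (-2*y) dx, which multiplied by dy ∧ dz gives (-2*y) dx ∧ dy ∧ dz
  d(w^2 - 2*x^2) includes (∂/∂x)(w^2 - 2*x^2) dx = (-4*x) dx, which multiplied by dz ∧ dw gives (-4*x) dx ∧ dz ∧ dw
Collecting like 3-forms: d(omega) = (-4*y) dx ∧ dy ∧ dz + (-2*x) dx ∧ dy ∧ dw + (-4*x) dx ∧ dz ∧ dw.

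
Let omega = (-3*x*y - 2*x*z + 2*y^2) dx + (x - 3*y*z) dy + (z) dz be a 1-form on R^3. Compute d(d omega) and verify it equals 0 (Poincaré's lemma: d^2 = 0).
d(d omega) = 0

Step 1: d omega = sum_{i<j} (∂f_j/∂x_i - ∂f_i/∂x_j) dx_i ∧ dx_j:
  coeff of dx ∧ dy: 3*x - 4*y + 1
  coeff of dx ∧ dz: 2*x
  coeff of dy ∧ dz: 3*y
Step 2: Apply d again to each 2-form coefficient. The only possible 3-form in R^3 is dx ∧ dy ∧ dz, with coefficient
  ∂(coeff of dy∧dz)/∂x - ∂(coeff of dx∧dz)/∂y + ∂(coeff of dx∧dy)/∂z
  = ∂/∂x (3*y) - ∂/∂y (2*x) + ∂/∂z (3*x - 4*y + 1).
Each of these terms simplifies to sums of mixed partials that cancel in pairs. The result is 0 (by equality of mixed partials for smooth functions — Schwarz / Clairaut).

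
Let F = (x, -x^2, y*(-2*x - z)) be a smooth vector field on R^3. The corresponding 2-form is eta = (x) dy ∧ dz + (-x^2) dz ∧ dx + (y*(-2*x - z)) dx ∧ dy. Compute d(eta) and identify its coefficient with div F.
d(eta) = (1 - y) dx ∧ dy ∧ dz; div F = 1 - y

For a 2-form in R^3 of the form above, applying d gives a 3-form with coefficient ∂P/∂x + ∂Q/∂y + ∂R/∂z:
  ∂P/∂x = 1
  ∂Q/∂y = 0
  ∂R/∂z = -y
Sum = 1 - y, which is exactly div F.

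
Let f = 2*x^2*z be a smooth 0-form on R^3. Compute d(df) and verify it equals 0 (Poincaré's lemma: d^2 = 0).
d(df) = 0

Step 1: df = sum_i (∂f/∂x_i) dx_i = (4*x*z) dx + (0) dy + (2*x^2) dz.
Step 2: Apply d again. Using the 1-form formula, the coefficient of dx ∧ dy in d(df) is ∂^2 f/∂x ∂y - ∂^2 f/∂y ∂x = (0) - (0) = 0 (equality of mixed partials for smooth f).
Similarly for dx ∧ dz and dy ∧ dz — all coefficients vanish. So d(df) = 0.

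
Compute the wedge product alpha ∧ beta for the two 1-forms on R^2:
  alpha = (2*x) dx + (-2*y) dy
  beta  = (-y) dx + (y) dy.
alpha ∧ beta = (2*y*(x - y)) dx ∧ dy

Distribute the wedge, using dx_i ∧ dx_j = -dx_j ∧ dx_i and dx_i ∧ dx_i = 0. For each pair (i, j) with i < j, the coefficient of dx_i ∧ dx_j in alpha ∧ beta is (alpha_i * beta_j - alpha_j * beta_i). Collecting: alpha ∧ beta = (2*y*(x - y)) dx ∧ dy.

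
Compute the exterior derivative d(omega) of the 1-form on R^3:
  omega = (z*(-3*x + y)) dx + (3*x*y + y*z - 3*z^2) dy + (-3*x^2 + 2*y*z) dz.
d(omega) = (3*y - z) dx ∧ dy + (-3*x - y) dx ∧ dz + (-y + 8*z) dy ∧ dz

For a 1-form omega = sum_i f_i dx_i, the exterior derivative is
  d(omega) = sum_{i < j} (∂f_j/∂x_i - ∂f_i/∂x_j) dx_i ∧ dx_j.
  coefficient of dx ∧ dy: ∂f_2/∂x - ∂f_1/∂y = ∂(3*x*y + y*z - 3*z^2)/∂x - ∂(z*(-3*x + y))/∂y = 3*y - z
  coefficient of dx ∧ dz: ∂f_3/∂x - ∂f_1/∂z = ∂(-3*x^2 + 2*y*z)/∂x - ∂(z*(-3*x + y))/∂z = -3*x - y
  coefficient of dy ∧ dz: ∂f_3/∂y - ∂f_2/∂z = ∂(-3*x^2 + 2*y*z)/∂y - ∂(3*x*y + y*z - 3*z^2)/∂z = -y + 8*z
Assembling: d(omega) = (3*y - z) dx ∧ dy + (-3*x - y) dx ∧ dz + (-y + 8*z) dy ∧ dz.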